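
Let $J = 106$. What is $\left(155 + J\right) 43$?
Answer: $11223$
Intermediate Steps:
$\left(155 + J\right) 43 = \left(155 + 106\right) 43 = 261 \cdot 43 = 11223$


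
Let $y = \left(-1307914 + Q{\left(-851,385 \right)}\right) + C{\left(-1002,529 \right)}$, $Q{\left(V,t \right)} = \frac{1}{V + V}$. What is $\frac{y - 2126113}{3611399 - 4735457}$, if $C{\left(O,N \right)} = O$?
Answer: $\frac{1948806453}{637715572} \approx 3.0559$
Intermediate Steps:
$Q{\left(V,t \right)} = \frac{1}{2 V}$
$y = - \frac{2227775033}{1702}$ ($y = \left(-1307914 + \frac{1}{2 \left(-851\right)}\right) - 1002 = \left(-1307914 + \frac{1}{2} \left(- \frac{1}{851}\right)\right) - 1002 = \left(-1307914 - \frac{1}{1702}\right) - 1002 = - \frac{2226069629}{1702} - 1002 = - \frac{2227775033}{1702} \approx -1.3089 \cdot 10^{6}$)
$\frac{y - 2126113}{3611399 - 4735457} = \frac{- \frac{2227775033}{1702} - 2126113}{3611399 - 4735457} = - \frac{5846419359}{1702 \left(-1124058\right)} = \left(- \frac{5846419359}{1702}\right) \left(- \frac{1}{1124058}\right) = \frac{1948806453}{637715572}$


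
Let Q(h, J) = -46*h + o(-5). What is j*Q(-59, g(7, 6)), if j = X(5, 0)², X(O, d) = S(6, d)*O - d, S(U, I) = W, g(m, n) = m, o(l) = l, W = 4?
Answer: 1083600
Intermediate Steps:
S(U, I) = 4
X(O, d) = -d + 4*O (X(O, d) = 4*O - d = -d + 4*O)
Q(h, J) = -5 - 46*h (Q(h, J) = -46*h - 5 = -5 - 46*h)
j = 400 (j = (-1*0 + 4*5)² = (0 + 20)² = 20² = 400)
j*Q(-59, g(7, 6)) = 400*(-5 - 46*(-59)) = 400*(-5 + 2714) = 400*2709 = 1083600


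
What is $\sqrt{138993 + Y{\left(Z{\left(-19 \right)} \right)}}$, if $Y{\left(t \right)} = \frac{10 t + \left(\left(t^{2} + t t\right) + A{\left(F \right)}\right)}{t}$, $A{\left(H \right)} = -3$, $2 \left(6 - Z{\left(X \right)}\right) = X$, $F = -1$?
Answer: $\frac{1468 \sqrt{62}}{31} \approx 372.87$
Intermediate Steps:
$Z{\left(X \right)} = 6 - \frac{X}{2}$
$Y{\left(t \right)} = \frac{-3 + 2 t^{2} + 10 t}{t}$ ($Y{\left(t \right)} = \frac{10 t - \left(3 - t^{2} - t t\right)}{t} = \frac{10 t + \left(\left(t^{2} + t^{2}\right) - 3\right)}{t} = \frac{10 t + \left(2 t^{2} - 3\right)}{t} = \frac{10 t + \left(-3 + 2 t^{2}\right)}{t} = \frac{-3 + 2 t^{2} + 10 t}{t}$)
$\sqrt{138993 + Y{\left(Z{\left(-19 \right)} \right)}} = \sqrt{138993 + \left(10 - \frac{3}{6 - - \frac{19}{2}} + 2 \left(6 - - \frac{19}{2}\right)\right)} = \sqrt{138993 + \left(10 - \frac{3}{6 + \frac{19}{2}} + 2 \left(6 + \frac{19}{2}\right)\right)} = \sqrt{138993 + \left(10 - \frac{3}{\frac{31}{2}} + 2 \cdot \frac{31}{2}\right)} = \sqrt{138993 + \left(10 - \frac{6}{31} + 31\right)} = \sqrt{138993 + \frac{1265}{31}} = \sqrt{\frac{4310048}{31}} = \frac{1468 \sqrt{62}}{31}$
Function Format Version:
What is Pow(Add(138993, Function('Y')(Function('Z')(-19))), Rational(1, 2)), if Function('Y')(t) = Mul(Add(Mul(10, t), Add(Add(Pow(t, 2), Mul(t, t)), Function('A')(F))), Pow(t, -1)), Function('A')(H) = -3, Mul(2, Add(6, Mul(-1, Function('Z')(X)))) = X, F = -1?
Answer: Mul(Rational(1468, 31), Pow(62, Rational(1, 2))) ≈ 372.87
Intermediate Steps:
Function('Z')(X) = Add(6, Mul(Rational(-1, 2), X))
Function('Y')(t) = Mul(Pow(t, -1), Add(-3, Mul(2, Pow(t, 2)), Mul(10, t))) (Function('Y')(t) = Mul(Add(Mul(10, t), Add(Add(Pow(t, 2), Mul(t, t)), -3)), Pow(t, -1)) = Mul(Add(Mul(10, t), Add(Add(Pow(t, 2), Pow(t, 2)), -3)), Pow(t, -1)) = Mul(Add(Mul(10, t), Add(Mul(2, Pow(t, 2)), -3)), Pow(t, -1)) = Mul(Add(Mul(10, t), Add(-3, Mul(2, Pow(t, 2)))), Pow(t, -1)) = Mul(Add(-3, Mul(2, Pow(t, 2)), Mul(10, t)), Pow(t, -1)) = Mul(Pow(t, -1), Add(-3, Mul(2, Pow(t, 2)), Mul(10, t))))
Pow(Add(138993, Function('Y')(Function('Z')(-19))), Rational(1, 2)) = Pow(Add(138993, Add(10, Mul(-3, Pow(Add(6, Mul(Rational(-1, 2), -19)), -1)), Mul(2, Add(6, Mul(Rational(-1, 2), -19))))), Rational(1, 2)) = Pow(Add(138993, Add(10, Mul(-3, Pow(Add(6, Rational(19, 2)), -1)), Mul(2, Add(6, Rational(19, 2))))), Rational(1, 2)) = Pow(Add(138993, Add(10, Mul(-3, Pow(Rational(31, 2), -1)), Mul(2, Rational(31, 2)))), Rational(1, 2)) = Pow(Add(138993, Add(10, Mul(-3, Rational(2, 31)), 31)), Rational(1, 2)) = Pow(Add(138993, Add(10, Rational(-6, 31), 31)), Rational(1, 2)) = Pow(Add(138993, Rational(1265, 31)), Rational(1, 2)) = Pow(Rational(4310048, 31), Rational(1, 2)) = Mul(Rational(1468, 31), Pow(62, Rational(1, 2)))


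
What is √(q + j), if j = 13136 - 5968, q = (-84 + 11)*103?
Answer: 3*I*√39 ≈ 18.735*I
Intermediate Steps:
q = -7519 (q = -73*103 = -7519)
j = 7168
√(q + j) = √(-7519 + 7168) = √(-351) = 3*I*√39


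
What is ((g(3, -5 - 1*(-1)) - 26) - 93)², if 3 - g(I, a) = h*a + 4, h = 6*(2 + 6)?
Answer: 5184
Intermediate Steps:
h = 48 (h = 6*8 = 48)
g(I, a) = -1 - 48*a (g(I, a) = 3 - (48*a + 4) = 3 - (4 + 48*a) = 3 + (-4 - 48*a) = -1 - 48*a)
((g(3, -5 - 1*(-1)) - 26) - 93)² = (((-1 - 48*(-5 - 1*(-1))) - 26) - 93)² = (((-1 - 48*(-5 + 1)) - 26) - 93)² = (((-1 - 48*(-4)) - 26) - 93)² = (((-1 + 192) - 26) - 93)² = ((191 - 26) - 93)² = (165 - 93)² = 72² = 5184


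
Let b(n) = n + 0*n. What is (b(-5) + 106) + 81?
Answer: 182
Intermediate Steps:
b(n) = n (b(n) = n + 0 = n)
(b(-5) + 106) + 81 = (-5 + 106) + 81 = 101 + 81 = 182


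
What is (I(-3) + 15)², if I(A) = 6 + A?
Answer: 324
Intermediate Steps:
(I(-3) + 15)² = ((6 - 3) + 15)² = (3 + 15)² = 18² = 324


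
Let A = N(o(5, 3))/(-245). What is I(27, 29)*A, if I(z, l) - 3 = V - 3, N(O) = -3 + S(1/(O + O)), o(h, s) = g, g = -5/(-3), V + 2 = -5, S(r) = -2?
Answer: -⅐ ≈ -0.14286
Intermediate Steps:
V = -7 (V = -2 - 5 = -7)
g = 5/3 (g = -5*(-⅓) = 5/3 ≈ 1.6667)
o(h, s) = 5/3
N(O) = -5 (N(O) = -3 - 2 = -5)
I(z, l) = -7 (I(z, l) = 3 + (-7 - 3) = 3 - 10 = -7)
A = 1/49 (A = -5/(-245) = -5*(-1/245) = 1/49 ≈ 0.020408)
I(27, 29)*A = -7*1/49 = -⅐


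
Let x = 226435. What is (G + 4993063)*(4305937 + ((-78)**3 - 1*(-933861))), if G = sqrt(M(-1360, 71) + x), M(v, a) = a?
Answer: 23793173488498 + 4765246*sqrt(226506) ≈ 2.3795e+13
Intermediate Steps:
G = sqrt(226506) (G = sqrt(71 + 226435) = sqrt(226506) ≈ 475.93)
(G + 4993063)*(4305937 + ((-78)**3 - 1*(-933861))) = (sqrt(226506) + 4993063)*(4305937 + ((-78)**3 - 1*(-933861))) = (4993063 + sqrt(226506))*(4305937 + (-474552 + 933861)) = (4993063 + sqrt(226506))*(4305937 + 459309) = (4993063 + sqrt(226506))*4765246 = 23793173488498 + 4765246*sqrt(226506)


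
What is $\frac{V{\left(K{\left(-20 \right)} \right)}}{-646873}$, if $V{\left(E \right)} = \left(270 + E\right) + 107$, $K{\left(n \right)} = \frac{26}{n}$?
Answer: $- \frac{3757}{6468730} \approx -0.00058079$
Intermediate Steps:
$V{\left(E \right)} = 377 + E$
$\frac{V{\left(K{\left(-20 \right)} \right)}}{-646873} = \frac{377 + \frac{26}{-20}}{-646873} = \left(377 + 26 \left(- \frac{1}{20}\right)\right) \left(- \frac{1}{646873}\right) = \left(377 - \frac{13}{10}\right) \left(- \frac{1}{646873}\right) = \frac{3757}{10} \left(- \frac{1}{646873}\right) = - \frac{3757}{6468730}$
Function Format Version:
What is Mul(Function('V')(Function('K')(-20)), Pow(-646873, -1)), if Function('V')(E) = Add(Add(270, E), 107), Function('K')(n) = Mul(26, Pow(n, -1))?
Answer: Rational(-3757, 6468730) ≈ -0.00058079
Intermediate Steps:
Function('V')(E) = Add(377, E)
Mul(Function('V')(Function('K')(-20)), Pow(-646873, -1)) = Mul(Add(377, Mul(26, Pow(-20, -1))), Pow(-646873, -1)) = Mul(Add(377, Mul(26, Rational(-1, 20))), Rational(-1, 646873)) = Mul(Add(377, Rational(-13, 10)), Rational(-1, 646873)) = Mul(Rational(3757, 10), Rational(-1, 646873)) = Rational(-3757, 6468730)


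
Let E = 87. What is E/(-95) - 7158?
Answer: -680097/95 ≈ -7158.9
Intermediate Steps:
E/(-95) - 7158 = 87/(-95) - 7158 = -1/95*87 - 7158 = -87/95 - 7158 = -680097/95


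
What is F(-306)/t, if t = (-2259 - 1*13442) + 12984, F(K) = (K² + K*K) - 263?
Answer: -187009/2717 ≈ -68.829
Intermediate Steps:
F(K) = -263 + 2*K² (F(K) = (K² + K²) - 263 = 2*K² - 263 = -263 + 2*K²)
t = -2717 (t = (-2259 - 13442) + 12984 = -15701 + 12984 = -2717)
F(-306)/t = (-263 + 2*(-306)²)/(-2717) = (-263 + 2*93636)*(-1/2717) = (-263 + 187272)*(-1/2717) = 187009*(-1/2717) = -187009/2717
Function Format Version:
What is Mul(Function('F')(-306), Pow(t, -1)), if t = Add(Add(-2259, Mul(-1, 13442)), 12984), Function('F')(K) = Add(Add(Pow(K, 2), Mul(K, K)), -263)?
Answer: Rational(-187009, 2717) ≈ -68.829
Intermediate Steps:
Function('F')(K) = Add(-263, Mul(2, Pow(K, 2))) (Function('F')(K) = Add(Add(Pow(K, 2), Pow(K, 2)), -263) = Add(Mul(2, Pow(K, 2)), -263) = Add(-263, Mul(2, Pow(K, 2))))
t = -2717 (t = Add(Add(-2259, -13442), 12984) = Add(-15701, 12984) = -2717)
Mul(Function('F')(-306), Pow(t, -1)) = Mul(Add(-263, Mul(2, Pow(-306, 2))), Pow(-2717, -1)) = Mul(Add(-263, Mul(2, 93636)), Rational(-1, 2717)) = Mul(Add(-263, 187272), Rational(-1, 2717)) = Mul(187009, Rational(-1, 2717)) = Rational(-187009, 2717)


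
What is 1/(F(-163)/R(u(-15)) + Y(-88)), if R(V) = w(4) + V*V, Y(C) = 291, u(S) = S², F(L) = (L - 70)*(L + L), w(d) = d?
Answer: 50629/14808997 ≈ 0.0034188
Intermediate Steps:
F(L) = 2*L*(-70 + L) (F(L) = (-70 + L)*(2*L) = 2*L*(-70 + L))
R(V) = 4 + V² (R(V) = 4 + V*V = 4 + V²)
1/(F(-163)/R(u(-15)) + Y(-88)) = 1/((2*(-163)*(-70 - 163))/(4 + ((-15)²)²) + 291) = 1/((2*(-163)*(-233))/(4 + 225²) + 291) = 1/(75958/(4 + 50625) + 291) = 1/(75958/50629 + 291) = 1/(14808997/50629) = 50629/14808997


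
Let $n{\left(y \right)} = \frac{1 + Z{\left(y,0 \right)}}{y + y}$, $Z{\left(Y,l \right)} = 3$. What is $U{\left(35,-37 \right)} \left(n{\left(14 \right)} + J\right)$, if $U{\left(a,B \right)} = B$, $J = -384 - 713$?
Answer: $\frac{284086}{7} \approx 40584.0$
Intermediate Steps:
$J = -1097$
$n{\left(y \right)} = \frac{2}{y}$ ($n{\left(y \right)} = \frac{1 + 3}{y + y} = \frac{4}{2 y} = 4 \frac{1}{2 y} = \frac{2}{y}$)
$U{\left(35,-37 \right)} \left(n{\left(14 \right)} + J\right) = - 37 \left(\frac{2}{14} - 1097\right) = - 37 \left(2 \cdot \frac{1}{14} - 1097\right) = - 37 \left(\frac{1}{7} - 1097\right) = \left(-37\right) \left(- \frac{7678}{7}\right) = \frac{284086}{7}$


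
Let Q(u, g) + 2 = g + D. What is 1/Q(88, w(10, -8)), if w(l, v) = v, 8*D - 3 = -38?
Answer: -8/115 ≈ -0.069565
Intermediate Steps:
D = -35/8 (D = 3/8 + (1/8)*(-38) = 3/8 - 19/4 = -35/8 ≈ -4.3750)
Q(u, g) = -51/8 + g (Q(u, g) = -2 + (g - 35/8) = -2 + (-35/8 + g) = -51/8 + g)
1/Q(88, w(10, -8)) = 1/(-51/8 - 8) = 1/(-115/8) = -8/115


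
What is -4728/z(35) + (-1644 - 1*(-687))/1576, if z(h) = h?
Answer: -7484823/55160 ≈ -135.69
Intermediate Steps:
-4728/z(35) + (-1644 - 1*(-687))/1576 = -4728/35 + (-1644 - 1*(-687))/1576 = -4728*1/35 + (-1644 + 687)*(1/1576) = -4728/35 - 957*1/1576 = -4728/35 - 957/1576 = -7484823/55160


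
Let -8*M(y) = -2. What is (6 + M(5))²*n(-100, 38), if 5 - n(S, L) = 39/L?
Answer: 94375/608 ≈ 155.22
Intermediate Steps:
M(y) = ¼ (M(y) = -⅛*(-2) = ¼)
n(S, L) = 5 - 39/L
(6 + M(5))²*n(-100, 38) = (6 + ¼)²*(5 - 39/38) = (25/4)²*(5 - 39*1/38) = 625*(5 - 39/38)/16 = (625/16)*(151/38) = 94375/608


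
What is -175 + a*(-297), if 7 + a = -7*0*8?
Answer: 1904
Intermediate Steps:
a = -7 (a = -7 - 7*0*8 = -7 + 0*8 = -7 + 0 = -7)
-175 + a*(-297) = -175 - 7*(-297) = -175 + 2079 = 1904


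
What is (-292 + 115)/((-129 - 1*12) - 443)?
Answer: 177/584 ≈ 0.30308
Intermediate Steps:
(-292 + 115)/((-129 - 1*12) - 443) = -177/((-129 - 12) - 443) = -177/(-141 - 443) = -177/(-584) = -177*(-1/584) = 177/584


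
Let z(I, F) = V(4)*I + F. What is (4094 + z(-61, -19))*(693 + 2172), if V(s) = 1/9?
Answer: 34966370/3 ≈ 1.1655e+7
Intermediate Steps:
V(s) = 1/9
z(I, F) = F + I/9 (z(I, F) = I/9 + F = F + I/9)
(4094 + z(-61, -19))*(693 + 2172) = (4094 + (-19 + (1/9)*(-61)))*(693 + 2172) = (4094 + (-19 - 61/9))*2865 = (4094 - 232/9)*2865 = (36614/9)*2865 = 34966370/3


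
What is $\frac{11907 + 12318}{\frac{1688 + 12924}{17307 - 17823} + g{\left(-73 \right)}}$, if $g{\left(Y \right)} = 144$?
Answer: $\frac{3125025}{14923} \approx 209.41$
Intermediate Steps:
$\frac{11907 + 12318}{\frac{1688 + 12924}{17307 - 17823} + g{\left(-73 \right)}} = \frac{11907 + 12318}{\frac{1688 + 12924}{17307 - 17823} + 144} = \frac{24225}{\frac{14612}{-516} + 144} = \frac{24225}{14612 \left(- \frac{1}{516}\right) + 144} = \frac{24225}{- \frac{3653}{129} + 144} = \frac{24225}{\frac{14923}{129}} = 24225 \cdot \frac{129}{14923} = \frac{3125025}{14923}$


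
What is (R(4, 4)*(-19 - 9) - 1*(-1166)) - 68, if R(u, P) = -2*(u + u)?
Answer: 1546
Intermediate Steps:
R(u, P) = -4*u
(R(4, 4)*(-19 - 9) - 1*(-1166)) - 68 = ((-4*4)*(-19 - 9) - 1*(-1166)) - 68 = (-16*(-28) + 1166) - 68 = (448 + 1166) - 68 = 1614 - 68 = 1546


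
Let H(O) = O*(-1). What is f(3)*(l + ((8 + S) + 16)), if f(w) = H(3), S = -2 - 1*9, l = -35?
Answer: 66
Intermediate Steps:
S = -11 (S = -2 - 9 = -11)
H(O) = -O
f(w) = -3 (f(w) = -1*3 = -3)
f(3)*(l + ((8 + S) + 16)) = -3*(-35 + ((8 - 11) + 16)) = -3*(-35 + (-3 + 16)) = -3*(-35 + 13) = -3*(-22) = 66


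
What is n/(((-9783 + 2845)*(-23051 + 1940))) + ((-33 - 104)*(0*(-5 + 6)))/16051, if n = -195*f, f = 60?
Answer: -1950/24411353 ≈ -7.9881e-5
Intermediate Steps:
n = -11700 (n = -195*60 = -11700)
n/(((-9783 + 2845)*(-23051 + 1940))) + ((-33 - 104)*(0*(-5 + 6)))/16051 = -11700*1/((-23051 + 1940)*(-9783 + 2845)) + ((-33 - 104)*(0*(-5 + 6)))/16051 = -11700/((-6938*(-21111))) - 0*(1/16051) = -11700/146468118 - 137*0*(1/16051) = -11700*1/146468118 + 0*(1/16051) = -1950/24411353 + 0 = -1950/24411353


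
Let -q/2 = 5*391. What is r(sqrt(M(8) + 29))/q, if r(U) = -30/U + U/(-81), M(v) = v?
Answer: 2467*sqrt(37)/11718270 ≈ 0.0012806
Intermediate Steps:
q = -3910 (q = -10*391 = -2*1955 = -3910)
r(U) = -30/U - U/81 (r(U) = -30/U + U*(-1/81) = -30/U - U/81)
r(sqrt(M(8) + 29))/q = (-30/sqrt(8 + 29) - sqrt(8 + 29)/81)/(-3910) = (-30*sqrt(37)/37 - sqrt(37)/81)*(-1/3910) = -2467*sqrt(37)/2997*(-1/3910) = 2467*sqrt(37)/11718270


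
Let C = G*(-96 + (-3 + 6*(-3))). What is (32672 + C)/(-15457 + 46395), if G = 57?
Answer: 26003/30938 ≈ 0.84049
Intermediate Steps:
C = -6669 (C = 57*(-96 + (-3 + 6*(-3))) = 57*(-96 + (-3 - 18)) = 57*(-96 - 21) = 57*(-117) = -6669)
(32672 + C)/(-15457 + 46395) = (32672 - 6669)/(-15457 + 46395) = 26003/30938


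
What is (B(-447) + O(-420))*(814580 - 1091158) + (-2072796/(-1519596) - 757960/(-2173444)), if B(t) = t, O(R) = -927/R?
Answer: 930185165319407861/7561256430 ≈ 1.2302e+8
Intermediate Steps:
(B(-447) + O(-420))*(814580 - 1091158) + (-2072796/(-1519596) - 757960/(-2173444)) = (-447 - 927/(-420))*(814580 - 1091158) + (-2072796/(-1519596) - 757960/(-2173444)) = (-447 - 927*(-1/420))*(-276578) + (-2072796*(-1/1519596) - 757960*(-1/2173444)) = (-447 + 309/140)*(-276578) + (172733/126633 + 27070/77623) = -62271/140*(-276578) + 1295077613/756125643 = 8611394319/70 + 1295077613/756125643 = 930185165319407861/7561256430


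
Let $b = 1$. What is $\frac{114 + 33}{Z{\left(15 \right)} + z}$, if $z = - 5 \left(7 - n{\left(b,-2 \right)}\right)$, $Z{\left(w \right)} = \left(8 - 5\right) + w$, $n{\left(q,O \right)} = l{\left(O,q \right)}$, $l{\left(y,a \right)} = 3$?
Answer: $- \frac{147}{2} \approx -73.5$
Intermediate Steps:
$n{\left(q,O \right)} = 3$
$Z{\left(w \right)} = 3 + w$
$z = -20$ ($z = - 5 \left(7 - 3\right) = \left(-5\right) 4 = -20$)
$\frac{114 + 33}{Z{\left(15 \right)} + z} = \frac{114 + 33}{\left(3 + 15\right) - 20} = \frac{147}{18 - 20} = \frac{147}{-2} = 147 \left(- \frac{1}{2}\right) = - \frac{147}{2}$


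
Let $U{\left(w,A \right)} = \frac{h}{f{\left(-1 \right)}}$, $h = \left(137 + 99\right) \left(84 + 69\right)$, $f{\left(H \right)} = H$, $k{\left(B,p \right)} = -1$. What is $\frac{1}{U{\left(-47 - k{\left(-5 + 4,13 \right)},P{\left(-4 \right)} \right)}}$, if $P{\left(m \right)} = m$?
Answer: $- \frac{1}{36108} \approx -2.7695 \cdot 10^{-5}$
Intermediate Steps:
$h = 36108$ ($h = 236 \cdot 153 = 36108$)
$U{\left(w,A \right)} = -36108$ ($U{\left(w,A \right)} = \frac{36108}{-1} = 36108 \left(-1\right) = -36108$)
$\frac{1}{U{\left(-47 - k{\left(-5 + 4,13 \right)},P{\left(-4 \right)} \right)}} = \frac{1}{-36108} = - \frac{1}{36108}$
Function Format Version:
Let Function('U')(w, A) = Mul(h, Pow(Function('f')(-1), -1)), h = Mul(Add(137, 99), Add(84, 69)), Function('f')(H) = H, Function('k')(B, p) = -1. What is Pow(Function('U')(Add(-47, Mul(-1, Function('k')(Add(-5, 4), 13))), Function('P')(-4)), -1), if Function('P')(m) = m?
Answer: Rational(-1, 36108) ≈ -2.7695e-5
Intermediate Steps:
h = 36108 (h = Mul(236, 153) = 36108)
Function('U')(w, A) = -36108 (Function('U')(w, A) = Mul(36108, Pow(-1, -1)) = Mul(36108, -1) = -36108)
Pow(Function('U')(Add(-47, Mul(-1, Function('k')(Add(-5, 4), 13))), Function('P')(-4)), -1) = Pow(-36108, -1) = Rational(-1, 36108)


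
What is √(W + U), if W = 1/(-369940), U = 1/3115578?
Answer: I*√197784937755109635/288144231330 ≈ 0.0015434*I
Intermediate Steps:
U = 1/3115578 ≈ 3.2097e-7
W = -1/369940 ≈ -2.7031e-6
√(W + U) = √(-1/369940 + 1/3115578) = √(-1372819/576288462660) = I*√197784937755109635/288144231330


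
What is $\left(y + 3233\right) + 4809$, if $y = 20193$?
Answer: $28235$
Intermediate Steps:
$\left(y + 3233\right) + 4809 = \left(20193 + 3233\right) + 4809 = 23426 + 4809 = 28235$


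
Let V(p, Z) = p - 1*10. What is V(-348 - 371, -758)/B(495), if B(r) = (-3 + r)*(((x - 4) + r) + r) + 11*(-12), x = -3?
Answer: -243/161168 ≈ -0.0015077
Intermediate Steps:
V(p, Z) = -10 + p (V(p, Z) = p - 10 = -10 + p)
B(r) = -132 + (-7 + 2*r)*(-3 + r) (B(r) = (-3 + r)*(((-3 - 4) + r) + r) + 11*(-12) = (-3 + r)*((-7 + r) + r) - 132 = (-3 + r)*(-7 + 2*r) - 132 = (-7 + 2*r)*(-3 + r) - 132 = -132 + (-7 + 2*r)*(-3 + r))
V(-348 - 371, -758)/B(495) = (-10 + (-348 - 371))/(-111 - 13*495 + 2*495²) = (-10 - 719)/(-111 - 6435 + 2*245025) = -729/(-111 - 6435 + 490050) = -729/483504 = -729*1/483504 = -243/161168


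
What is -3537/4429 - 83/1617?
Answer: -6086936/7161693 ≈ -0.84993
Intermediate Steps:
-3537/4429 - 83/1617 = -6086936/7161693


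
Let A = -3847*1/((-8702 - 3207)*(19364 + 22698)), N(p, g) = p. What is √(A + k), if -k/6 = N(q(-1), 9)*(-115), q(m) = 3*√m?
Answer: √(1927025229226 + 519398599263807219480*I)/500916358 ≈ 32.171 + 32.171*I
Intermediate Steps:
A = 3847/500916358 (A = -3847/((-11909*42062)) = -3847/(-500916358) = -3847*(-1/500916358) = 3847/500916358 ≈ 7.6799e-6)
k = 2070*I (k = -6*3*√(-1)*(-115) = -6*3*I*(-115) = -(-2070)*I = 2070*I ≈ 2070.0*I)
√(A + k) = √(3847/500916358 + 2070*I)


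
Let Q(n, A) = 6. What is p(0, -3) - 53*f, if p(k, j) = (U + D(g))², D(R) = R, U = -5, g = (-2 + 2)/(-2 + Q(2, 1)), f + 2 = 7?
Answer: -240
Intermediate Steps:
f = 5 (f = -2 + 7 = 5)
g = 0 (g = (-2 + 2)/(-2 + 6) = 0/4 = 0*(¼) = 0)
p(k, j) = 25 (p(k, j) = (-5 + 0)² = (-5)² = 25)
p(0, -3) - 53*f = 25 - 53*5 = 25 - 265 = -240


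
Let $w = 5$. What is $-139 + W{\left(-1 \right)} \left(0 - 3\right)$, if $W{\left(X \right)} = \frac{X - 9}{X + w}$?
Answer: $- \frac{263}{2} \approx -131.5$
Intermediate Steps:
$W{\left(X \right)} = \frac{-9 + X}{5 + X}$ ($W{\left(X \right)} = \frac{X - 9}{X + 5} = \frac{-9 + X}{5 + X}$)
$-139 + W{\left(-1 \right)} \left(0 - 3\right) = -139 + \frac{-9 - 1}{5 - 1} \left(0 - 3\right) = -139 + \frac{1}{4} \left(-10\right) \left(0 - 3\right) = -139 + \frac{1}{4} \left(-10\right) \left(-3\right) = -139 - - \frac{15}{2} = -139 + \frac{15}{2} = - \frac{263}{2}$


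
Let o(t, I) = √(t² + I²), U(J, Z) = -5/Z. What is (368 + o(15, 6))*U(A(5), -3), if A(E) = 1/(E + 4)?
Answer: 1840/3 + 5*√29 ≈ 640.26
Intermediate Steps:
A(E) = 1/(4 + E)
U(J, Z) = -5/Z
o(t, I) = √(I² + t²)
(368 + o(15, 6))*U(A(5), -3) = (368 + √(6² + 15²))*(-5/(-3)) = (368 + √(36 + 225))*(-5*(-⅓)) = (368 + √261)*(5/3) = (368 + 3*√29)*(5/3) = 1840/3 + 5*√29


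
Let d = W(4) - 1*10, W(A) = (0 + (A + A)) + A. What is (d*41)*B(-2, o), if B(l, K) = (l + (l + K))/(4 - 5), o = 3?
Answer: 82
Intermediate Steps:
B(l, K) = -K - 2*l (B(l, K) = (l + (K + l))/(-1) = (K + 2*l)*(-1) = -K - 2*l)
W(A) = 3*A (W(A) = (0 + 2*A) + A = 2*A + A = 3*A)
d = 2 (d = 3*4 - 1*10 = 12 - 10 = 2)
(d*41)*B(-2, o) = (2*41)*(-1*3 - 2*(-2)) = 82*(-3 + 4) = 82*1 = 82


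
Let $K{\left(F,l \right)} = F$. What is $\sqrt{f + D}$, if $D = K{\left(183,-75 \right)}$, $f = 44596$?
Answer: $\sqrt{44779} \approx 211.61$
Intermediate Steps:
$D = 183$
$\sqrt{f + D} = \sqrt{44596 + 183} = \sqrt{44779}$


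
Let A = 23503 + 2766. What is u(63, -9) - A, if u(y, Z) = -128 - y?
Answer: -26460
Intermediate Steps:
A = 26269
u(63, -9) - A = (-128 - 1*63) - 1*26269 = (-128 - 63) - 26269 = -191 - 26269 = -26460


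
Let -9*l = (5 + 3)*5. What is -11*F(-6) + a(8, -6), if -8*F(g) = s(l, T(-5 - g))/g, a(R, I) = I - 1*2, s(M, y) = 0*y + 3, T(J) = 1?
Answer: -139/16 ≈ -8.6875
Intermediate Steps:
l = -40/9 (l = -(5 + 3)*5/9 = -8*5/9 = -⅑*40 = -40/9 ≈ -4.4444)
s(M, y) = 3 (s(M, y) = 0 + 3 = 3)
a(R, I) = -2 + I (a(R, I) = I - 2 = -2 + I)
F(g) = -3/(8*g)
-11*F(-6) + a(8, -6) = -(-33)/(8*(-6)) + (-2 - 6) = -(-33)*(-1)/(8*6) - 8 = -11*1/16 - 8 = -11/16 - 8 = -139/16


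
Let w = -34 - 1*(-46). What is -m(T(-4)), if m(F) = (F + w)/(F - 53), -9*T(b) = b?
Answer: 112/473 ≈ 0.23679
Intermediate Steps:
w = 12 (w = -34 + 46 = 12)
T(b) = -b/9
m(F) = (12 + F)/(-53 + F) (m(F) = (F + 12)/(F - 53) = (12 + F)/(-53 + F))
-m(T(-4)) = -(12 - 1/9*(-4))/(-53 - 1/9*(-4)) = -(12 + 4/9)/(-53 + 4/9) = -112/((-473/9)*9) = -(-9)*112/(473*9) = -1*(-112/473) = 112/473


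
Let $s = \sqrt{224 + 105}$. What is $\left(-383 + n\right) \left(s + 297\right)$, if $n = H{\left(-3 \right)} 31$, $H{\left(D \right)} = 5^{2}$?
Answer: $116424 + 392 \sqrt{329} \approx 1.2353 \cdot 10^{5}$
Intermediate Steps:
$H{\left(D \right)} = 25$
$s = \sqrt{329} \approx 18.138$
$n = 775$ ($n = 25 \cdot 31 = 775$)
$\left(-383 + n\right) \left(s + 297\right) = \left(-383 + 775\right) \left(\sqrt{329} + 297\right) = 392 \left(297 + \sqrt{329}\right) = 116424 + 392 \sqrt{329}$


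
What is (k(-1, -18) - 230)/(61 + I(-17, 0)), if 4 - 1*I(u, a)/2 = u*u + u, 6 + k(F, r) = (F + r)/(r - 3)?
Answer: 4937/9975 ≈ 0.49494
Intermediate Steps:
k(F, r) = -6 + (F + r)/(-3 + r) (k(F, r) = -6 + (F + r)/(r - 3) = -6 + (F + r)/(-3 + r))
I(u, a) = 8 - 2*u - 2*u**2 (I(u, a) = 8 - 2*(u*u + u) = 8 - 2*(u**2 + u) = 8 - 2*(u + u**2) = 8 + (-2*u - 2*u**2) = 8 - 2*u - 2*u**2)
(k(-1, -18) - 230)/(61 + I(-17, 0)) = ((18 - 1 - 5*(-18))/(-3 - 18) - 230)/(61 + (8 - 2*(-17) - 2*(-17)**2)) = ((18 - 1 + 90)/(-21) - 230)/(61 + (8 + 34 - 2*289)) = (-1/21*107 - 230)/(61 + (8 + 34 - 578)) = (-107/21 - 230)/(61 - 536) = -4937/21/(-475) = -4937/21*(-1/475) = 4937/9975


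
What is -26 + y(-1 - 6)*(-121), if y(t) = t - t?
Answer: -26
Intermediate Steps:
y(t) = 0
-26 + y(-1 - 6)*(-121) = -26 + 0*(-121) = -26 + 0 = -26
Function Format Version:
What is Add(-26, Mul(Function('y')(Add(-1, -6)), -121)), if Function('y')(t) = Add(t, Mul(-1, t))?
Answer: -26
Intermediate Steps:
Function('y')(t) = 0
Add(-26, Mul(Function('y')(Add(-1, -6)), -121)) = Add(-26, Mul(0, -121)) = Add(-26, 0) = -26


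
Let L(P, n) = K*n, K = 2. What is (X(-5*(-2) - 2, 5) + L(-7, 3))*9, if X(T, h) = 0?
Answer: 54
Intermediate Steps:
L(P, n) = 2*n
(X(-5*(-2) - 2, 5) + L(-7, 3))*9 = (0 + 2*3)*9 = (0 + 6)*9 = 6*9 = 54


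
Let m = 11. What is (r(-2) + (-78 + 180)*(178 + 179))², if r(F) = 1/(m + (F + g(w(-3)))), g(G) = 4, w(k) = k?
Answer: 224091464689/169 ≈ 1.3260e+9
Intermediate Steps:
r(F) = 1/(15 + F) (r(F) = 1/(11 + (F + 4)) = 1/(11 + (4 + F)) = 1/(15 + F))
(r(-2) + (-78 + 180)*(178 + 179))² = (1/(15 - 2) + (-78 + 180)*(178 + 179))² = (1/13 + 102*357)² = (1/13 + 36414)² = (473383/13)² = 224091464689/169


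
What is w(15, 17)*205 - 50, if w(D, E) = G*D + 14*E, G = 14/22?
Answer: 557665/11 ≈ 50697.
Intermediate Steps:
G = 7/11 (G = 14*(1/22) = 7/11 ≈ 0.63636)
w(D, E) = 14*E + 7*D/11 (w(D, E) = 7*D/11 + 14*E = 14*E + 7*D/11)
w(15, 17)*205 - 50 = (14*17 + (7/11)*15)*205 - 50 = (238 + 105/11)*205 - 50 = (2723/11)*205 - 50 = 558215/11 - 50 = 557665/11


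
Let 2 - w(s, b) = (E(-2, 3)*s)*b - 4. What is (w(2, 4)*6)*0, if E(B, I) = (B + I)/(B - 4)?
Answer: 0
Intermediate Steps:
E(B, I) = (B + I)/(-4 + B)
w(s, b) = 6 + b*s/6 (w(s, b) = 2 - ((((-2 + 3)/(-4 - 2))*s)*b - 4) = 2 - (((1/(-6))*s)*b - 4) = 2 - (((-⅙*1)*s)*b - 4) = 2 - ((-s/6)*b - 4) = 2 - (-b*s/6 - 4) = 2 - (-4 - b*s/6) = 2 + (4 + b*s/6) = 6 + b*s/6)
(w(2, 4)*6)*0 = ((6 + (⅙)*4*2)*6)*0 = ((6 + 4/3)*6)*0 = ((22/3)*6)*0 = 44*0 = 0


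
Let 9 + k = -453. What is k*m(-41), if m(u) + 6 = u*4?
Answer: 78540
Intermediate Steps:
k = -462 (k = -9 - 453 = -462)
m(u) = -6 + 4*u (m(u) = -6 + u*4 = -6 + 4*u)
k*m(-41) = -462*(-6 + 4*(-41)) = -462*(-6 - 164) = -462*(-170) = 78540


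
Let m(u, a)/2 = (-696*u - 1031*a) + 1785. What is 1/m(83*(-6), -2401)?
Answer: 1/5647648 ≈ 1.7706e-7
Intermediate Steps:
m(u, a) = 3570 - 2062*a - 1392*u (m(u, a) = 2*((-696*u - 1031*a) + 1785) = 2*((-1031*a - 696*u) + 1785) = 2*(1785 - 1031*a - 696*u) = 3570 - 2062*a - 1392*u)
1/m(83*(-6), -2401) = 1/(3570 - 2062*(-2401) - 115536*(-6)) = 1/(3570 + 4950862 - 1392*(-498)) = 1/(3570 + 4950862 + 693216) = 1/5647648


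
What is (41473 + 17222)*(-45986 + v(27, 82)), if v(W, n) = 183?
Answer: -2688407085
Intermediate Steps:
(41473 + 17222)*(-45986 + v(27, 82)) = (41473 + 17222)*(-45986 + 183) = 58695*(-45803) = -2688407085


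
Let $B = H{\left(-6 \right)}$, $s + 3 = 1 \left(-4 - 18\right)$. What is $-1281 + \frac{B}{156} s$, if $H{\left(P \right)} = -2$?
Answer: $- \frac{99893}{78} \approx -1280.7$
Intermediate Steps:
$s = -25$ ($s = -3 + 1 \left(-4 - 18\right) = -3 + 1 \left(-22\right) = -3 - 22 = -25$)
$B = -2$
$-1281 + \frac{B}{156} s = -1281 + - \frac{2}{156} \left(-25\right) = -1281 + \left(-2\right) \frac{1}{156} \left(-25\right) = -1281 - - \frac{25}{78} = -1281 + \frac{25}{78} = - \frac{99893}{78}$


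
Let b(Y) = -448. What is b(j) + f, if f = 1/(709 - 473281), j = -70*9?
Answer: -211712257/472572 ≈ -448.00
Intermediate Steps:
j = -630
f = -1/472572 (f = 1/(-472572) = -1/472572 ≈ -2.1161e-6)
b(j) + f = -448 - 1/472572 = -211712257/472572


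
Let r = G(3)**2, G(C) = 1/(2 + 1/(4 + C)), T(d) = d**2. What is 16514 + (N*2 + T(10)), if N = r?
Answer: 3738248/225 ≈ 16614.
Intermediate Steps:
r = 49/225 (r = ((4 + 3)/(9 + 2*3))**2 = (7/(9 + 6))**2 = (7/15)**2 = 49/225 ≈ 0.21778)
N = 49/225 ≈ 0.21778
16514 + (N*2 + T(10)) = 16514 + ((49/225)*2 + 10**2) = 16514 + (98/225 + 100) = 16514 + 22598/225 = 3738248/225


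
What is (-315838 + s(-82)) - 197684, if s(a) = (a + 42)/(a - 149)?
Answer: -118623542/231 ≈ -5.1352e+5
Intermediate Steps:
s(a) = (42 + a)/(-149 + a)
(-315838 + s(-82)) - 197684 = (-315838 + (42 - 82)/(-149 - 82)) - 197684 = (-315838 - 40/(-231)) - 197684 = (-315838 - 1/231*(-40)) - 197684 = (-315838 + 40/231) - 197684 = -72958538/231 - 197684 = -118623542/231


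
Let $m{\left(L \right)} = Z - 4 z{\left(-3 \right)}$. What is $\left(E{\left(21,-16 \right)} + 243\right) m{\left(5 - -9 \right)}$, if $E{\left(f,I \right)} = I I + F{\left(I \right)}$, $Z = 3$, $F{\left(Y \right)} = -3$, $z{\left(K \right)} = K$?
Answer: $7440$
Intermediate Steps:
$E{\left(f,I \right)} = -3 + I^{2}$ ($E{\left(f,I \right)} = I I - 3 = I^{2} - 3 = -3 + I^{2}$)
$m{\left(L \right)} = 15$ ($m{\left(L \right)} = 3 - -12 = 3 + 12 = 15$)
$\left(E{\left(21,-16 \right)} + 243\right) m{\left(5 - -9 \right)} = \left(\left(-3 + \left(-16\right)^{2}\right) + 243\right) 15 = \left(\left(-3 + 256\right) + 243\right) 15 = \left(253 + 243\right) 15 = 496 \cdot 15 = 7440$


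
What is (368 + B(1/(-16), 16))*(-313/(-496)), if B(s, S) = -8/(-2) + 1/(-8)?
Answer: 931175/3968 ≈ 234.67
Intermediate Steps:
B(s, S) = 31/8 (B(s, S) = -8*(-½) + 1*(-⅛) = 4 - ⅛ = 31/8)
(368 + B(1/(-16), 16))*(-313/(-496)) = (368 + 31/8)*(-313/(-496)) = 2975*(-313*(-1/496))/8 = (2975/8)*(313/496) = 931175/3968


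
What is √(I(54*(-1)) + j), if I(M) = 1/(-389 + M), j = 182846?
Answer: √35883344211/443 ≈ 427.60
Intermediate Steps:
√(I(54*(-1)) + j) = √(1/(-389 + 54*(-1)) + 182846) = √(1/(-389 - 54) + 182846) = √(1/(-443) + 182846) = √(-1/443 + 182846) = √(81000777/443) = √35883344211/443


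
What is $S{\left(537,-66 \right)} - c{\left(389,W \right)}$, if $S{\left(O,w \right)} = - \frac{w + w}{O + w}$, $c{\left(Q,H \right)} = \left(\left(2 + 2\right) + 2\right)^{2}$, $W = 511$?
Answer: $- \frac{5608}{157} \approx -35.72$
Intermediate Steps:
$c{\left(Q,H \right)} = 36$ ($c{\left(Q,H \right)} = \left(4 + 2\right)^{2} = 6^{2} = 36$)
$S{\left(O,w \right)} = - \frac{2 w}{O + w}$
$S{\left(537,-66 \right)} - c{\left(389,W \right)} = \left(-2\right) \left(-66\right) \frac{1}{537 - 66} - 36 = \left(-2\right) \left(-66\right) \frac{1}{471} - 36 = \frac{44}{157} - 36 = - \frac{5608}{157}$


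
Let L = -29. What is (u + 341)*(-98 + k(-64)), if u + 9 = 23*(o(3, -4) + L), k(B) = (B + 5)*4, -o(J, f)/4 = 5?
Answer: 265530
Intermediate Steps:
o(J, f) = -20 (o(J, f) = -4*5 = -20)
k(B) = 20 + 4*B (k(B) = (5 + B)*4 = 20 + 4*B)
u = -1136 (u = -9 + 23*(-20 - 29) = -9 + 23*(-49) = -9 - 1127 = -1136)
(u + 341)*(-98 + k(-64)) = (-1136 + 341)*(-98 + (20 + 4*(-64))) = -795*(-98 + (20 - 256)) = -795*(-98 - 236) = -795*(-334) = 265530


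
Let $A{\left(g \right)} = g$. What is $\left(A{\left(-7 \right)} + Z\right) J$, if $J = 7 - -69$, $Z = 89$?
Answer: $6232$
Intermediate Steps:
$J = 76$ ($J = 7 + 69 = 76$)
$\left(A{\left(-7 \right)} + Z\right) J = \left(-7 + 89\right) 76 = 82 \cdot 76 = 6232$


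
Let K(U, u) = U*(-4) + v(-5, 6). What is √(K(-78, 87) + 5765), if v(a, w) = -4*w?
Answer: √6053 ≈ 77.801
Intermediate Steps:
K(U, u) = -24 - 4*U (K(U, u) = U*(-4) - 4*6 = -4*U - 24 = -24 - 4*U)
√(K(-78, 87) + 5765) = √((-24 - 4*(-78)) + 5765) = √((-24 + 312) + 5765) = √(288 + 5765) = √6053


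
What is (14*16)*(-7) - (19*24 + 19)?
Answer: -2043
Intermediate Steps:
(14*16)*(-7) - (19*24 + 19) = 224*(-7) - (456 + 19) = -1568 - 1*475 = -1568 - 475 = -2043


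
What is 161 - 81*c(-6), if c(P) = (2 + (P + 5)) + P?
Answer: 566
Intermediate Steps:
c(P) = 7 + 2*P (c(P) = (2 + (5 + P)) + P = (7 + P) + P = 7 + 2*P)
161 - 81*c(-6) = 161 - 81*(7 + 2*(-6)) = 161 - 81*(7 - 12) = 161 - 81*(-5) = 161 + 405 = 566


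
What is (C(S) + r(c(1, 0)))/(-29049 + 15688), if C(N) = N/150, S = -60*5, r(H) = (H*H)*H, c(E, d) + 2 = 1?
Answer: 3/13361 ≈ 0.00022453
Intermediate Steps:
c(E, d) = -1 (c(E, d) = -2 + 1 = -1)
r(H) = H³ (r(H) = H²*H = H³)
S = -300
C(N) = N/150 (C(N) = N*(1/150) = N/150)
(C(S) + r(c(1, 0)))/(-29049 + 15688) = ((1/150)*(-300) + (-1)³)/(-29049 + 15688) = (-2 - 1)/(-13361) = -3*(-1/13361) = 3/13361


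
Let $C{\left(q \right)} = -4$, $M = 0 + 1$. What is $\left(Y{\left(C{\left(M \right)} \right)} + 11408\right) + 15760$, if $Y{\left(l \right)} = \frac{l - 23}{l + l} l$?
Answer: $\frac{54309}{2} \approx 27155.0$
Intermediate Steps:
$M = 1$
$Y{\left(l \right)} = - \frac{23}{2} + \frac{l}{2}$ ($Y{\left(l \right)} = \frac{-23 + l}{2 l} l = - \frac{23}{2} + \frac{l}{2}$)
$\left(Y{\left(C{\left(M \right)} \right)} + 11408\right) + 15760 = \left(\left(- \frac{23}{2} + \frac{1}{2} \left(-4\right)\right) + 11408\right) + 15760 = \left(\left(- \frac{23}{2} - 2\right) + 11408\right) + 15760 = \left(- \frac{27}{2} + 11408\right) + 15760 = \frac{22789}{2} + 15760 = \frac{54309}{2}$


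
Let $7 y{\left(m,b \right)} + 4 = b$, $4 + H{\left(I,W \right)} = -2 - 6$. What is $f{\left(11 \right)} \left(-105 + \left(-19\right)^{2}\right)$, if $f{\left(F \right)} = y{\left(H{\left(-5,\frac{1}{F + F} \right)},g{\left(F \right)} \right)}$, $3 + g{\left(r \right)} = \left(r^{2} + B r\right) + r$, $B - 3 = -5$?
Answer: $\frac{26368}{7} \approx 3766.9$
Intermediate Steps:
$B = -2$ ($B = 3 - 5 = -2$)
$H{\left(I,W \right)} = -12$ ($H{\left(I,W \right)} = -4 - 8 = -12$)
$g{\left(r \right)} = -3 + r^{2} - r$ ($g{\left(r \right)} = -3 + \left(\left(r^{2} - 2 r\right) + r\right) = -3 + \left(r^{2} - r\right) = -3 + r^{2} - r$)
$y{\left(m,b \right)} = - \frac{4}{7} + \frac{b}{7}$
$f{\left(F \right)} = -1 - \frac{F}{7} + \frac{F^{2}}{7}$ ($f{\left(F \right)} = - \frac{4}{7} + \frac{-3 + F^{2} - F}{7} = - \frac{4}{7} - \left(\frac{3}{7} - \frac{F^{2}}{7} + \frac{F}{7}\right) = -1 - \frac{F}{7} + \frac{F^{2}}{7}$)
$f{\left(11 \right)} \left(-105 + \left(-19\right)^{2}\right) = \left(-1 - \frac{11}{7} + \frac{11^{2}}{7}\right) \left(-105 + \left(-19\right)^{2}\right) = \left(-1 - \frac{11}{7} + \frac{1}{7} \cdot 121\right) \left(-105 + 361\right) = \left(-1 - \frac{11}{7} + \frac{121}{7}\right) 256 = \frac{103}{7} \cdot 256 = \frac{26368}{7}$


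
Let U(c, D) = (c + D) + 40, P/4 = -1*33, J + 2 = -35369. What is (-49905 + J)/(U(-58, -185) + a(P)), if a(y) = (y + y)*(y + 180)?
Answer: 85276/12875 ≈ 6.6234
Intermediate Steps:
J = -35371 (J = -2 - 35369 = -35371)
P = -132 (P = 4*(-1*33) = 4*(-33) = -132)
U(c, D) = 40 + D + c (U(c, D) = (D + c) + 40 = 40 + D + c)
a(y) = 2*y*(180 + y) (a(y) = (2*y)*(180 + y) = 2*y*(180 + y))
(-49905 + J)/(U(-58, -185) + a(P)) = (-49905 - 35371)/((40 - 185 - 58) + 2*(-132)*(180 - 132)) = -85276/(-203 + 2*(-132)*48) = -85276/(-203 - 12672) = -85276/(-12875) = -85276*(-1/12875) = 85276/12875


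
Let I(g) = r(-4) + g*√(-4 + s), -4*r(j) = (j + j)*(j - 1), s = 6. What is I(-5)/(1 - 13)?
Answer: ⅚ + 5*√2/12 ≈ 1.4226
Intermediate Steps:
r(j) = -j*(-1 + j)/2 (r(j) = -(j + j)*(j - 1)/4 = -2*j*(-1 + j)/4 = -j*(-1 + j)/2)
I(g) = -10 + g*√2 (I(g) = (½)*(-4)*(1 - 1*(-4)) + g*√(-4 + 6) = (½)*(-4)*(1 + 4) + g*√2 = (½)*(-4)*5 + g*√2 = -10 + g*√2)
I(-5)/(1 - 13) = (-10 - 5*√2)/(1 - 13) = (-10 - 5*√2)/(-12) = -(-10 - 5*√2)/12 = ⅚ + 5*√2/12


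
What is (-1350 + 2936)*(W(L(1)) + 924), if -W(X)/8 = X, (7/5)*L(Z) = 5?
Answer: 9941048/7 ≈ 1.4202e+6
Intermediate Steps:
L(Z) = 25/7 (L(Z) = (5/7)*5 = 25/7)
W(X) = -8*X
(-1350 + 2936)*(W(L(1)) + 924) = (-1350 + 2936)*(-8*25/7 + 924) = 1586*(-200/7 + 924) = 1586*(6268/7) = 9941048/7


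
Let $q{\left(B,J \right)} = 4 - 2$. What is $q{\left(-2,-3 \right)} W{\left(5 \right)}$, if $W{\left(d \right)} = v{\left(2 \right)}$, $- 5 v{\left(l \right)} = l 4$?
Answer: $- \frac{16}{5} \approx -3.2$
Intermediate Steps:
$v{\left(l \right)} = - \frac{4 l}{5}$ ($v{\left(l \right)} = - \frac{l 4}{5} = - \frac{4 l}{5}$)
$q{\left(B,J \right)} = 2$ ($q{\left(B,J \right)} = 4 - 2 = 2$)
$W{\left(d \right)} = - \frac{8}{5}$ ($W{\left(d \right)} = \left(- \frac{4}{5}\right) 2 = - \frac{8}{5}$)
$q{\left(-2,-3 \right)} W{\left(5 \right)} = 2 \left(- \frac{8}{5}\right) = - \frac{16}{5}$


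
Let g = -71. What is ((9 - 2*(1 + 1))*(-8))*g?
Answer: 2840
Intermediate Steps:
((9 - 2*(1 + 1))*(-8))*g = ((9 - 2*(1 + 1))*(-8))*(-71) = ((9 - 2*2)*(-8))*(-71) = ((9 - 4)*(-8))*(-71) = (5*(-8))*(-71) = -40*(-71) = 2840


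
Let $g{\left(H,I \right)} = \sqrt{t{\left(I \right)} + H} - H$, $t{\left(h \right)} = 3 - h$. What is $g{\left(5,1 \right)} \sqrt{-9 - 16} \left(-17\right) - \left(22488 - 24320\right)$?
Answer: $1832 + 85 i \left(5 - \sqrt{7}\right) \approx 1832.0 + 200.11 i$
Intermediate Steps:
$g{\left(H,I \right)} = \sqrt{3 + H - I} - H$ ($g{\left(H,I \right)} = \sqrt{\left(3 - I\right) + H} - H = \sqrt{3 + H - I} - H$)
$g{\left(5,1 \right)} \sqrt{-9 - 16} \left(-17\right) - \left(22488 - 24320\right) = \left(\sqrt{3 + 5 - 1} - 5\right) \sqrt{-9 - 16} \left(-17\right) - \left(22488 - 24320\right) = \left(\sqrt{3 + 5 - 1} - 5\right) \sqrt{-25} \left(-17\right) - \left(22488 - 24320\right) = \left(\sqrt{7} - 5\right) 5 i \left(-17\right) - -1832 = \left(-5 + \sqrt{7}\right) \left(- 85 i\right) + 1832 = - 85 i \left(-5 + \sqrt{7}\right) + 1832 = 1832 - 85 i \left(-5 + \sqrt{7}\right)$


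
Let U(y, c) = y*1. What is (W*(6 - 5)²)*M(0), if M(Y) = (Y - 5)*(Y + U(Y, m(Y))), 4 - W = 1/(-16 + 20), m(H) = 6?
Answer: 0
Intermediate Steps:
U(y, c) = y
W = 15/4 (W = 4 - 1/(-16 + 20) = 4 - 1/4 = 4 - 1*¼ = 4 - ¼ = 15/4 ≈ 3.7500)
M(Y) = 2*Y*(-5 + Y) (M(Y) = (Y - 5)*(Y + Y) = (-5 + Y)*(2*Y) = 2*Y*(-5 + Y))
(W*(6 - 5)²)*M(0) = (15*(6 - 5)²/4)*(2*0*(-5 + 0)) = ((15/4)*1²)*(2*0*(-5)) = ((15/4)*1)*0 = (15/4)*0 = 0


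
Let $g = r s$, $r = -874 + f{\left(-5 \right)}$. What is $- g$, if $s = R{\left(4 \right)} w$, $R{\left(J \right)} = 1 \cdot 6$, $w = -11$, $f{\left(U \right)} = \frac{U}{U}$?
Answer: $-57618$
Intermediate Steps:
$f{\left(U \right)} = 1$
$R{\left(J \right)} = 6$
$s = -66$ ($s = 6 \left(-11\right) = -66$)
$r = -873$ ($r = -874 + 1 = -873$)
$g = 57618$ ($g = \left(-873\right) \left(-66\right) = 57618$)
$- g = \left(-1\right) 57618 = -57618$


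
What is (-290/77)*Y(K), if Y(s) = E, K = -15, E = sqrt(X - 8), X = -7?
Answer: -290*I*sqrt(15)/77 ≈ -14.587*I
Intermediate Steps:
E = I*sqrt(15) (E = sqrt(-7 - 8) = sqrt(-15) = I*sqrt(15) ≈ 3.873*I)
Y(s) = I*sqrt(15)
(-290/77)*Y(K) = (-290/77)*(I*sqrt(15)) = (-290*1/77)*(I*sqrt(15)) = -290*I*sqrt(15)/77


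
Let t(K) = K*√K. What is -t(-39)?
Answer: 39*I*√39 ≈ 243.55*I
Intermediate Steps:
t(K) = K^(3/2)
-t(-39) = -(-39)^(3/2) = -(-39)*I*√39 = 39*I*√39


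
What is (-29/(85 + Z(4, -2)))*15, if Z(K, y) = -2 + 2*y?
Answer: -435/79 ≈ -5.5063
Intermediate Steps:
(-29/(85 + Z(4, -2)))*15 = (-29/(85 + (-2 + 2*(-2))))*15 = (-29/(85 + (-2 - 4)))*15 = (-29/(85 - 6))*15 = (-29/79)*15 = ((1/79)*(-29))*15 = -29/79*15 = -435/79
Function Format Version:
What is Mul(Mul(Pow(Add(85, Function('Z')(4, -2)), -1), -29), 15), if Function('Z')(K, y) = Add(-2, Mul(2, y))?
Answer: Rational(-435, 79) ≈ -5.5063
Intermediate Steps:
Mul(Mul(Pow(Add(85, Function('Z')(4, -2)), -1), -29), 15) = Mul(Mul(Pow(Add(85, Add(-2, Mul(2, -2))), -1), -29), 15) = Mul(Mul(Pow(Add(85, Add(-2, -4)), -1), -29), 15) = Mul(Mul(Pow(Add(85, -6), -1), -29), 15) = Mul(Mul(Pow(79, -1), -29), 15) = Mul(Mul(Rational(1, 79), -29), 15) = Mul(Rational(-29, 79), 15) = Rational(-435, 79)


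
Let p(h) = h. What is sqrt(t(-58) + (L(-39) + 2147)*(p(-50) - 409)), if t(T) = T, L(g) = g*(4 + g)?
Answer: I*sqrt(1612066) ≈ 1269.7*I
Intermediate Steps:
sqrt(t(-58) + (L(-39) + 2147)*(p(-50) - 409)) = sqrt(-58 + (-39*(4 - 39) + 2147)*(-50 - 409)) = sqrt(-58 + (-39*(-35) + 2147)*(-459)) = sqrt(-58 + (1365 + 2147)*(-459)) = sqrt(-58 + 3512*(-459)) = sqrt(-58 - 1612008) = sqrt(-1612066) = I*sqrt(1612066)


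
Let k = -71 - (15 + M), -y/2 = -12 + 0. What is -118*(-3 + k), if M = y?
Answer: 13334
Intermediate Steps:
y = 24 (y = -2*(-12 + 0) = -2*(-12) = 24)
M = 24
k = -110 (k = -71 - (15 + 24) = -71 - 1*39 = -71 - 39 = -110)
-118*(-3 + k) = -118*(-3 - 110) = -118*(-113) = 13334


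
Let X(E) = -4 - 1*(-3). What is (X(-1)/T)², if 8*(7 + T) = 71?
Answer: 64/225 ≈ 0.28444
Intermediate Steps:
T = 15/8 (T = -7 + (⅛)*71 = -7 + 71/8 = 15/8 ≈ 1.8750)
X(E) = -1 (X(E) = -4 + 3 = -1)
(X(-1)/T)² = (-1/15/8)² = (-1*8/15)² = (-8/15)² = 64/225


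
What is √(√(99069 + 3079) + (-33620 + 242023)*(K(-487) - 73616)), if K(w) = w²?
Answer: √(34084935859 + 2*√25537) ≈ 1.8462e+5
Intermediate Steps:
√(√(99069 + 3079) + (-33620 + 242023)*(K(-487) - 73616)) = √(√(99069 + 3079) + (-33620 + 242023)*((-487)² - 73616)) = √(√102148 + 208403*(237169 - 73616)) = √(2*√25537 + 208403*163553) = √(2*√25537 + 34084935859) = √(34084935859 + 2*√25537)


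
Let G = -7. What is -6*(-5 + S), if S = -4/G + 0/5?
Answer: 186/7 ≈ 26.571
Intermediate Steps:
S = 4/7 (S = -4/(-7) + 0/5 = -4*(-1/7) + 0*(1/5) = 4/7 + 0 = 4/7 ≈ 0.57143)
-6*(-5 + S) = -6*(-5 + 4/7) = -6*(-31/7) = 186/7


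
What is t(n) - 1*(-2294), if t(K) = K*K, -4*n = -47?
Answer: 38913/16 ≈ 2432.1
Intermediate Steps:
n = 47/4 (n = -¼*(-47) = 47/4 ≈ 11.750)
t(K) = K²
t(n) - 1*(-2294) = (47/4)² - 1*(-2294) = 2209/16 + 2294 = 38913/16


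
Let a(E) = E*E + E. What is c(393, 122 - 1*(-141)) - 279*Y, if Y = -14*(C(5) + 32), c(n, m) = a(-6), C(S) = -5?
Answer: 105492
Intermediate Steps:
a(E) = E + E² (a(E) = E² + E = E + E²)
c(n, m) = 30 (c(n, m) = -6*(1 - 6) = -6*(-5) = 30)
Y = -378 (Y = -14*(-5 + 32) = -14*27 = -378)
c(393, 122 - 1*(-141)) - 279*Y = 30 - 279*(-378) = 30 + 105462 = 105492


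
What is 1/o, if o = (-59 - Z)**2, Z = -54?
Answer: 1/25 ≈ 0.040000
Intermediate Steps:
o = 25 (o = (-59 - 1*(-54))**2 = (-59 + 54)**2 = (-5)**2 = 25)
1/o = 1/25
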